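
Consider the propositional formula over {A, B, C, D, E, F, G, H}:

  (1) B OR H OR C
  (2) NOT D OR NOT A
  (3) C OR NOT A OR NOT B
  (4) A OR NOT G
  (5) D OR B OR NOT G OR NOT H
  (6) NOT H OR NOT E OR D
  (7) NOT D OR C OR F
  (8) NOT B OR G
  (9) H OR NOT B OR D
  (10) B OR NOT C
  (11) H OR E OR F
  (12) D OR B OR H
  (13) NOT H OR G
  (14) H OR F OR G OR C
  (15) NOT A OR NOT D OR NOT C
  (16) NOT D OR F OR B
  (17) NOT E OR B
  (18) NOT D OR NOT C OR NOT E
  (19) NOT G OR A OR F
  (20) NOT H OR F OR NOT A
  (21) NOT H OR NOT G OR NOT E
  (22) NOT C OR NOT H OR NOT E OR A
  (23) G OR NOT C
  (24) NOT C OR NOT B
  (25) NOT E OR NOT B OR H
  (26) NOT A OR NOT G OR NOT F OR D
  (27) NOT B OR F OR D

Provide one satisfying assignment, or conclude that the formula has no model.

UNSATISFIABLE

Case D = false:
Case A = true:
Case C = true:
The clause (B) is unit, so B = true.
Now (NOT B) is unsatisfied and unit — conflict.
That branch fails; take C = false instead.
The clause (NOT B) is unit, so B = false.
The clause (H) is unit, so H = true.
The clause (NOT G) is unit, so G = false.
Now (G) is unsatisfied and unit — conflict.
Both values of C lead to a conflict.
That branch fails; take A = false instead.
The clause (NOT G) is unit, so G = false.
The clause (NOT B) is unit, so B = false.
The clause (NOT C) is unit, so C = false.
The clause (H) is unit, so H = true.
Now (NOT H) is unsatisfied and unit — conflict.
Both values of A lead to a conflict.
That branch fails; take D = true instead.
The clause (NOT A) is unit, so A = false.
The clause (NOT G) is unit, so G = false.
The clause (NOT B) is unit, so B = false.
The clause (NOT C) is unit, so C = false.
The clause (H) is unit, so H = true.
Now (NOT H) is unsatisfied and unit — conflict.
Both values of D lead to a conflict.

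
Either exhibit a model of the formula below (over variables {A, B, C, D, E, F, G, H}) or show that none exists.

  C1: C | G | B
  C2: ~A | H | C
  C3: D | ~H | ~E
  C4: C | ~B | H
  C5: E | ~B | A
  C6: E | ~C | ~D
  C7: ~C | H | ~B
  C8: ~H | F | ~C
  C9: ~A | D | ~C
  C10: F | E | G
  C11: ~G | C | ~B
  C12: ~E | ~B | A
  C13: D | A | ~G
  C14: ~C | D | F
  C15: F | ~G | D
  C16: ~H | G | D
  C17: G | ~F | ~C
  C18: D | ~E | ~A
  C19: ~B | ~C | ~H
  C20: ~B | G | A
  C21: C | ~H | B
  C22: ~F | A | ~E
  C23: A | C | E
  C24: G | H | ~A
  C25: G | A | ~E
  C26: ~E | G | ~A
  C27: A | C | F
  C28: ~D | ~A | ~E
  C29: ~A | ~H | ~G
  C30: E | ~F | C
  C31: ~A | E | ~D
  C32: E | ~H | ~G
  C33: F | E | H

Case C = 1:
Case E = 1:
Case D = 1:
From the singleton clause (~A), A = 0.
From the singleton clause (~B), B = 0.
From the singleton clause (~F), F = 0.
From the singleton clause (~H), H = 0.
From the singleton clause (G), G = 1.
Every clause now holds.

A=0, B=0, C=1, D=1, E=1, F=0, G=1, H=0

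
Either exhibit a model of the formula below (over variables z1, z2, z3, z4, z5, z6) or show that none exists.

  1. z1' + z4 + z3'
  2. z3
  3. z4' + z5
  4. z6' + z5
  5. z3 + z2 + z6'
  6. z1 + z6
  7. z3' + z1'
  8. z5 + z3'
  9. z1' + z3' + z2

z1=0; z2=0; z3=1; z4=0; z5=1; z6=1

(z3) alone gives z3 = 1.
(z1') alone gives z1 = 0.
(z6) alone gives z6 = 1.
(z5) alone gives z5 = 1.
Every clause is now satisfied; z2, z4 are unconstrained.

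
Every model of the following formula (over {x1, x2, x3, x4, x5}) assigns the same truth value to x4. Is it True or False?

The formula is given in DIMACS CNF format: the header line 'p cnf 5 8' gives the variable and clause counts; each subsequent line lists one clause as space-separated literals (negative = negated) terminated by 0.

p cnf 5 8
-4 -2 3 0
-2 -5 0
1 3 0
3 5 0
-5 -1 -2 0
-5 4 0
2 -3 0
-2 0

True

Suppose x4 = False.
Unit clause (¬x5) forces x5 = False.
Unit clause (x3) forces x3 = True.
Unit clause (x2) forces x2 = True.
Now (¬x2) is unsatisfied and unit — conflict.
So every satisfying assignment has x4 = True.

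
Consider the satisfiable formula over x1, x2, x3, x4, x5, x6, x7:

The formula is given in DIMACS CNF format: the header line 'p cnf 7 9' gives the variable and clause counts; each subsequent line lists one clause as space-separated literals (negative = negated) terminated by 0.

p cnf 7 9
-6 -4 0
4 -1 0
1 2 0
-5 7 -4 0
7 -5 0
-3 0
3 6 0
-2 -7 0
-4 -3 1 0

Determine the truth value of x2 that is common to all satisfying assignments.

Suppose x2 = False.
From the singleton clause (x1), x1 = True.
From the singleton clause (x4), x4 = True.
From the singleton clause (¬x6), x6 = False.
From the singleton clause (¬x3), x3 = False.
That conflicts with the unit clause (x3).
So every satisfying assignment has x2 = True.

True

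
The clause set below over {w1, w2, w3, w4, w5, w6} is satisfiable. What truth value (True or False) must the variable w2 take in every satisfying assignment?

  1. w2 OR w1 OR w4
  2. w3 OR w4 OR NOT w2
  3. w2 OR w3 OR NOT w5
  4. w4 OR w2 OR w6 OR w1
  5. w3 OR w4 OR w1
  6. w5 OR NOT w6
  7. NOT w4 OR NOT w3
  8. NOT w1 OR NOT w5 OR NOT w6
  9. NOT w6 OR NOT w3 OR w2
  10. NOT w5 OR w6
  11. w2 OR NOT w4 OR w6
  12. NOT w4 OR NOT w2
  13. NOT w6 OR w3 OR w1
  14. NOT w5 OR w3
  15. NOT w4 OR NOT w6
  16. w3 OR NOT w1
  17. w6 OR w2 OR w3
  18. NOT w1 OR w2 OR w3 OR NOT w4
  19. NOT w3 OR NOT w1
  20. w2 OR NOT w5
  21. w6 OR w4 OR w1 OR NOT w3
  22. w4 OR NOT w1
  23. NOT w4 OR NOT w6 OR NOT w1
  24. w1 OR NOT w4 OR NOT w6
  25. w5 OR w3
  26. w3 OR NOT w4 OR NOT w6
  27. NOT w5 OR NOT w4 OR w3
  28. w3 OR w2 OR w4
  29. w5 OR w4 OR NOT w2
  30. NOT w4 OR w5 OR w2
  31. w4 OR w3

Suppose w2 = false.
(NOT w5) alone gives w5 = false.
(NOT w6) alone gives w6 = false.
(NOT w4) alone gives w4 = false.
(w1) alone gives w1 = true.
But (NOT w1) is also a unit clause — contradiction.
So every satisfying assignment has w2 = True.

True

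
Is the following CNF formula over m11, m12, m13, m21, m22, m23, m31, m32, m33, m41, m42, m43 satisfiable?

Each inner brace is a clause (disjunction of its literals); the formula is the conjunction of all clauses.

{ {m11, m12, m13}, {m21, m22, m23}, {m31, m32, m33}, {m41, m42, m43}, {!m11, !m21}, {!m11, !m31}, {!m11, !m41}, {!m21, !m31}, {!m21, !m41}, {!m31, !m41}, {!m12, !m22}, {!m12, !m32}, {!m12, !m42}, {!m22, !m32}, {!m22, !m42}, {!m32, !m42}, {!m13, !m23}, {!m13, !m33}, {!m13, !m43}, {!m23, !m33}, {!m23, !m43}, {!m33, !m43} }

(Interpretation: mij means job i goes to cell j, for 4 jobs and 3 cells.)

Unsatisfiable

Try m11 = false.
Try m12 = true.
(!m22) alone gives m22 = false.
(!m32) alone gives m32 = false.
(!m42) alone gives m42 = false.
Try m21 = true.
(!m31) alone gives m31 = false.
(m33) alone gives m33 = true.
(!m41) alone gives m41 = false.
(m43) alone gives m43 = true.
But (!m43) is also a unit clause — contradiction.
Backtrack on m21: now try m21 = false.
(m23) alone gives m23 = true.
(!m13) alone gives m13 = false.
(!m33) alone gives m33 = false.
(m31) alone gives m31 = true.
(!m41) alone gives m41 = false.
(m43) alone gives m43 = true.
But (!m43) is also a unit clause — contradiction.
Neither m21 = true nor m21 = false works.
Backtrack on m12: now try m12 = false.
(m13) alone gives m13 = true.
(!m23) alone gives m23 = false.
(!m33) alone gives m33 = false.
(!m43) alone gives m43 = false.
Try m21 = true.
(!m31) alone gives m31 = false.
(m32) alone gives m32 = true.
(!m41) alone gives m41 = false.
(m42) alone gives m42 = true.
But (!m42) is also a unit clause — contradiction.
Backtrack on m21: now try m21 = false.
(m22) alone gives m22 = true.
(!m32) alone gives m32 = false.
(m31) alone gives m31 = true.
(!m41) alone gives m41 = false.
(m42) alone gives m42 = true.
But (!m42) is also a unit clause — contradiction.
Neither m21 = true nor m21 = false works.
Neither m12 = true nor m12 = false works.
Backtrack on m11: now try m11 = true.
(!m21) alone gives m21 = false.
(!m31) alone gives m31 = false.
(!m41) alone gives m41 = false.
Try m22 = true.
(!m12) alone gives m12 = false.
(!m32) alone gives m32 = false.
(m33) alone gives m33 = true.
(!m42) alone gives m42 = false.
(m43) alone gives m43 = true.
But (!m43) is also a unit clause — contradiction.
Backtrack on m22: now try m22 = false.
(m23) alone gives m23 = true.
(!m13) alone gives m13 = false.
(!m33) alone gives m33 = false.
(m32) alone gives m32 = true.
(!m12) alone gives m12 = false.
(!m42) alone gives m42 = false.
(m43) alone gives m43 = true.
But (!m43) is also a unit clause — contradiction.
Neither m22 = true nor m22 = false works.
Neither m11 = true nor m11 = false works.
No assignment satisfies every clause.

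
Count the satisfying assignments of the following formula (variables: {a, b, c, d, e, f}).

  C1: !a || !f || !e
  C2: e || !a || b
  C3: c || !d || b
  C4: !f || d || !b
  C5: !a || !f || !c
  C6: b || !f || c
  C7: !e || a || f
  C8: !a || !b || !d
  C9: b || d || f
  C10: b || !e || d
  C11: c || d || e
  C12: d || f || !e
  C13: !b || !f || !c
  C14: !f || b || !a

There are 2^6 = 64 truth assignments over (a, b, c, d, e, f).
Split on e. With e = true, the clauses containing e are satisfied and !e drops from the rest; 3 of the 2^5 = 32 assignments to the other variables satisfy what remains.
With e = false, by the same count on the reduced clause set, 8 assignments work.
(One model: a=F, b=F, c=T, d=F, e=F, f=T.)
Total: 3 + 8 = 11.

11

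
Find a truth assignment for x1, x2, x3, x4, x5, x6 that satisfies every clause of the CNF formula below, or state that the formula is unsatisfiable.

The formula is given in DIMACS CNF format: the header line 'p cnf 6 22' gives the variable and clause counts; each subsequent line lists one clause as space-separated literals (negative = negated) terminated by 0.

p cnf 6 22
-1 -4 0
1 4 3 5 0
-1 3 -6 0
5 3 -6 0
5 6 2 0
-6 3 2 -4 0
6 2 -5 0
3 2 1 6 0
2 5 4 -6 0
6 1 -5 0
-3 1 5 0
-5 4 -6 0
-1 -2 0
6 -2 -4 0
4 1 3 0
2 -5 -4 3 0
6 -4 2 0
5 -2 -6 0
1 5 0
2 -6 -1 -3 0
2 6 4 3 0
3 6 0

x1 ↦ False,  x2 ↦ True,  x3 ↦ True,  x4 ↦ True,  x5 ↦ True,  x6 ↦ True

Case x1 = False:
(x5) alone gives x5 = True.
(x6) alone gives x6 = True.
(x4) alone gives x4 = True.
Case x3 = True:
No clause remains; x2 is free.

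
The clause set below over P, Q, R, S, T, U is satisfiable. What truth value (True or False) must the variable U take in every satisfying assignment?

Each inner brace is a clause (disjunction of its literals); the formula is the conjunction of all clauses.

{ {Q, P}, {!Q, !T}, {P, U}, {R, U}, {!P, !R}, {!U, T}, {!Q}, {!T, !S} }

Suppose U = false.
(P) alone gives P = true.
(R) alone gives R = true.
Now (!R) is unsatisfied and unit — conflict.
So every satisfying assignment has U = True.

True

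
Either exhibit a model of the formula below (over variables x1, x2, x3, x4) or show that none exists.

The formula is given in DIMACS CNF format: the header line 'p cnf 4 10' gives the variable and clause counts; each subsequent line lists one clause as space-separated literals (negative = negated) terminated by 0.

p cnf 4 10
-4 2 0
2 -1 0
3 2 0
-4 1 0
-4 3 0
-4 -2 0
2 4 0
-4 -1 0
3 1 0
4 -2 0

UNSATISFIABLE

Case x4 = False:
The clause (x2) is unit, so x2 = True.
Now (¬x2) is unsatisfied and unit — conflict.
So x4 must be the other value — set x4 = True.
The clause (x2) is unit, so x2 = True.
Now (¬x2) is unsatisfied and unit — conflict.
Either choice for x4 ends in contradiction.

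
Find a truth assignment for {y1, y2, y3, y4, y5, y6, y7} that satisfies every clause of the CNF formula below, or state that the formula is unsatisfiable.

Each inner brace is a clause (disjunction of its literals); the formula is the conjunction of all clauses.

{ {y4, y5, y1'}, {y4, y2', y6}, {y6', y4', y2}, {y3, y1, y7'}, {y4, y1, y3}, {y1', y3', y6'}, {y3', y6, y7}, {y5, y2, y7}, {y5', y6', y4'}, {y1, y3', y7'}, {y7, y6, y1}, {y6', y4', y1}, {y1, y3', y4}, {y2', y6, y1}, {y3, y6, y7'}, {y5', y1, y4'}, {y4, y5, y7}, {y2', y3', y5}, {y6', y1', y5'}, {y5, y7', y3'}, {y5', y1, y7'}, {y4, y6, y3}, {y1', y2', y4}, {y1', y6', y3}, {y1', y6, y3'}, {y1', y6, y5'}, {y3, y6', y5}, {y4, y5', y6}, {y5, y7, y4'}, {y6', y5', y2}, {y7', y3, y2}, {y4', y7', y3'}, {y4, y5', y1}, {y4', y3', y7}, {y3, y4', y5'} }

Try y4 = 1.
Try y6 = 0.
Try y3 = 0.
Unit clause (y7') forces y7 = 0.
Unit clause (y1) forces y1 = 1.
Unit clause (y5') forces y5 = 0.
But (y5) is also a unit clause — contradiction.
That branch fails; take y3 = 1 instead.
Unit clause (y7) forces y7 = 1.
But (y7') is also a unit clause — contradiction.
Either choice for y3 ends in contradiction.
That branch fails; take y6 = 1 instead.
Unit clause (y2) forces y2 = 1.
Unit clause (y5') forces y5 = 0.
Unit clause (y1) forces y1 = 1.
Unit clause (y3') forces y3 = 0.
But (y3) is also a unit clause — contradiction.
Either choice for y6 ends in contradiction.
That branch fails; take y4 = 0 instead.
Try y5 = 1.
Unit clause (y6) forces y6 = 1.
Unit clause (y1') forces y1 = 0.
But (y1) is also a unit clause — contradiction.
That branch fails; take y5 = 0 instead.
Unit clause (y1') forces y1 = 0.
Unit clause (y3) forces y3 = 1.
But (y3') is also a unit clause — contradiction.
Either choice for y5 ends in contradiction.
Either choice for y4 ends in contradiction.

UNSATISFIABLE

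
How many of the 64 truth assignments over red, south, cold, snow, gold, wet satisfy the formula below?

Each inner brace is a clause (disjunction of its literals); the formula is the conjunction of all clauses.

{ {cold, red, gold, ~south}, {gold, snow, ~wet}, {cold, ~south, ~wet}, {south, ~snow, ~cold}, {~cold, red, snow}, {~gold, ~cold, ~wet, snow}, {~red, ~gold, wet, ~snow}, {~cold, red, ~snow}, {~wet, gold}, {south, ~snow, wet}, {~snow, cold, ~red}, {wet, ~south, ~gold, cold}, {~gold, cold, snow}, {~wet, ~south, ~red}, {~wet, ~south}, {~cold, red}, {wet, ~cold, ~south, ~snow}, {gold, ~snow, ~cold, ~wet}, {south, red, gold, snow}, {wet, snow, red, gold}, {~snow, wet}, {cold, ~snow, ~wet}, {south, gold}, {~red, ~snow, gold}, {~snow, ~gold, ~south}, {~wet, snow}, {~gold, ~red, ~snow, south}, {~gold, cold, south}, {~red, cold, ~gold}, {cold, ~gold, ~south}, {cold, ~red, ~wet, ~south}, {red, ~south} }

There are 2^6 = 64 truth assignments over (red, south, cold, snow, gold, wet).
Split on snow. With snow = 1, the clauses containing snow are satisfied and ~snow drops from the rest; 0 of the 2^5 = 32 assignments to the other variables satisfy what remains.
With snow = 0, by the same count on the reduced clause set, 4 assignments work.
Total: 0 + 4 = 4.

4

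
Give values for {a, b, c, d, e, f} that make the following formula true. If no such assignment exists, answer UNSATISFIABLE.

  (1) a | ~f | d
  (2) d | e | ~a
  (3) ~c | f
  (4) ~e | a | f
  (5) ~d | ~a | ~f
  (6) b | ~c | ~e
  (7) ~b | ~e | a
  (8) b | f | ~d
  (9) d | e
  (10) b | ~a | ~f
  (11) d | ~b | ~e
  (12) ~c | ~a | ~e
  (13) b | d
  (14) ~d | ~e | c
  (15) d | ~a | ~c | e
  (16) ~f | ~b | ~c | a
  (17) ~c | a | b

Try c = 0.
Try d = 1.
(~e) alone gives e = 0.
Try a = 0.
Try b = 1.
Every clause is now satisfied; f is unconstrained.

a=0,  b=1,  c=0,  d=1,  e=0,  f=1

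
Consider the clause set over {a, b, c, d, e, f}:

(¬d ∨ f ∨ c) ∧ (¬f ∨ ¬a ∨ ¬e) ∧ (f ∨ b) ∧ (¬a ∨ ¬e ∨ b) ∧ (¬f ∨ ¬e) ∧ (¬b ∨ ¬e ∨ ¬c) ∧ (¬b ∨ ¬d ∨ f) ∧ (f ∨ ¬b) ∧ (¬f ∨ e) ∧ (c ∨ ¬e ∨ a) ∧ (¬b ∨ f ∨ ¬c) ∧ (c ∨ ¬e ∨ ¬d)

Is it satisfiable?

No

Suppose f = True.
From the singleton clause (¬e), e = False.
Now (e) is unsatisfied and unit — conflict.
That branch fails; take f = False instead.
From the singleton clause (b), b = True.
Now (¬b) is unsatisfied and unit — conflict.
Either choice for f ends in contradiction.
No assignment satisfies every clause.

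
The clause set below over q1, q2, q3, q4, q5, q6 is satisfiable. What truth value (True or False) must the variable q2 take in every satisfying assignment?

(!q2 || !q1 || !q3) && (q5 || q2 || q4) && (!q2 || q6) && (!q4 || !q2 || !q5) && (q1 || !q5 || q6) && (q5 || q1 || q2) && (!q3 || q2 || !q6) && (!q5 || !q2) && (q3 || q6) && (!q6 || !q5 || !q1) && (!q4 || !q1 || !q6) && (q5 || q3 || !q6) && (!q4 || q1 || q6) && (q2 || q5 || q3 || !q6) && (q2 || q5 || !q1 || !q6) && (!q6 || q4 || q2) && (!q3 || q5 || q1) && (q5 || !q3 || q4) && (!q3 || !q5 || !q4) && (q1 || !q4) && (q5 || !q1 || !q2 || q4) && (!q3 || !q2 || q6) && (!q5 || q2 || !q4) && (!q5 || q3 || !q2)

Suppose q2 = true.
Unit clause (q6) forces q6 = true.
Unit clause (!q5) forces q5 = false.
Unit clause (q3) forces q3 = true.
Unit clause (!q1) forces q1 = false.
Now (q1) is unsatisfied and unit — conflict.
So every satisfying assignment has q2 = False.

False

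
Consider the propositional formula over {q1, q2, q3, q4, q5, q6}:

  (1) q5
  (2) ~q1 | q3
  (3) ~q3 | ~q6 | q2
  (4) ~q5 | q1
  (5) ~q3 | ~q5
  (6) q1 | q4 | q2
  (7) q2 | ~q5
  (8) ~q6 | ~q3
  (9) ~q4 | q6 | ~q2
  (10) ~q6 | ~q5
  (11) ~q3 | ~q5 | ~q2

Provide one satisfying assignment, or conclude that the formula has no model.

From the singleton clause (q5), q5 = 1.
From the singleton clause (q1), q1 = 1.
From the singleton clause (q3), q3 = 1.
That conflicts with the unit clause (~q3).

UNSATISFIABLE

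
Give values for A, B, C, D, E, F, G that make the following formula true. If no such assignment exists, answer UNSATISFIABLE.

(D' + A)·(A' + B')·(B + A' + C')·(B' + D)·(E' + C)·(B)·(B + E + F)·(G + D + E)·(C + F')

UNSATISFIABLE

From the singleton clause (B), B = 1.
From the singleton clause (A'), A = 0.
From the singleton clause (D'), D = 0.
But (D) is also a unit clause — contradiction.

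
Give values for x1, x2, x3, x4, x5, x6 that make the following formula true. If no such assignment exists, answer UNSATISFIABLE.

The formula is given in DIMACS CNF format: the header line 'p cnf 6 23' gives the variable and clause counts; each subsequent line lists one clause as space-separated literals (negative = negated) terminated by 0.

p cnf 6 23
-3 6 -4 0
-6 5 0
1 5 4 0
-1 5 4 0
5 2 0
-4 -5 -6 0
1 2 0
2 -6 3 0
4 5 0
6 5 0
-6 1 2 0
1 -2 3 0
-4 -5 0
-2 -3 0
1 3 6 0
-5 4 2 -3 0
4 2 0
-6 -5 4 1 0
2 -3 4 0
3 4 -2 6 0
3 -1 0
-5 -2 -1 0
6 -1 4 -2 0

UNSATISFIABLE

Case x6 = False:
(x5) alone gives x5 = True.
(¬x4) alone gives x4 = False.
(x2) alone gives x2 = True.
(¬x3) alone gives x3 = False.
Now (x3) is unsatisfied and unit — conflict.
So x6 must be the other value — set x6 = True.
(x5) alone gives x5 = True.
(¬x4) alone gives x4 = False.
(x2) alone gives x2 = True.
(¬x3) alone gives x3 = False.
(x1) alone gives x1 = True.
Now (¬x1) is unsatisfied and unit — conflict.
Neither x6 = True nor x6 = False works.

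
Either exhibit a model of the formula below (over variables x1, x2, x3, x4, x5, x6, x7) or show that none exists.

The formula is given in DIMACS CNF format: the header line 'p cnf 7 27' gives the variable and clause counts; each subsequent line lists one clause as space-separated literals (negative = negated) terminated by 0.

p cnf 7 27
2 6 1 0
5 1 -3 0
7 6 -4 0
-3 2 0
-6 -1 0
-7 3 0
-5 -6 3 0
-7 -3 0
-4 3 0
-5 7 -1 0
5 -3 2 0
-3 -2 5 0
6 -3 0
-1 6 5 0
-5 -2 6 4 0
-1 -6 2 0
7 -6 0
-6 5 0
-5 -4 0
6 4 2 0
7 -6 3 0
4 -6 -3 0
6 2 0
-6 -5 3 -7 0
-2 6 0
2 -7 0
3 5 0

UNSATISFIABLE

Case x3 = False:
Unit clause (¬x7) forces x7 = False.
Unit clause (¬x4) forces x4 = False.
Unit clause (¬x6) forces x6 = False.
Unit clause (x2) forces x2 = True.
But (¬x2) is also a unit clause — contradiction.
Undo x3 and try x3 = True.
Unit clause (x2) forces x2 = True.
Unit clause (¬x7) forces x7 = False.
Unit clause (x5) forces x5 = True.
Unit clause (¬x1) forces x1 = False.
Unit clause (x6) forces x6 = True.
But (¬x6) is also a unit clause — contradiction.
Neither x3 = True nor x3 = False works.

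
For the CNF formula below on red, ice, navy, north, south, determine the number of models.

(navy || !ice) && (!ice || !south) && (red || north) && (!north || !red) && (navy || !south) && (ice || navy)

6

There are 2^5 = 32 truth assignments over (red, ice, navy, north, south).
Split on ice. With ice = true, the clauses containing ice are satisfied and !ice drops from the rest; 2 of the 2^4 = 16 assignments to the other variables satisfy what remains.
With ice = false, by the same count on the reduced clause set, 4 assignments work.
(One model: red=F, ice=F, navy=T, north=T, south=F.)
Total: 2 + 4 = 6.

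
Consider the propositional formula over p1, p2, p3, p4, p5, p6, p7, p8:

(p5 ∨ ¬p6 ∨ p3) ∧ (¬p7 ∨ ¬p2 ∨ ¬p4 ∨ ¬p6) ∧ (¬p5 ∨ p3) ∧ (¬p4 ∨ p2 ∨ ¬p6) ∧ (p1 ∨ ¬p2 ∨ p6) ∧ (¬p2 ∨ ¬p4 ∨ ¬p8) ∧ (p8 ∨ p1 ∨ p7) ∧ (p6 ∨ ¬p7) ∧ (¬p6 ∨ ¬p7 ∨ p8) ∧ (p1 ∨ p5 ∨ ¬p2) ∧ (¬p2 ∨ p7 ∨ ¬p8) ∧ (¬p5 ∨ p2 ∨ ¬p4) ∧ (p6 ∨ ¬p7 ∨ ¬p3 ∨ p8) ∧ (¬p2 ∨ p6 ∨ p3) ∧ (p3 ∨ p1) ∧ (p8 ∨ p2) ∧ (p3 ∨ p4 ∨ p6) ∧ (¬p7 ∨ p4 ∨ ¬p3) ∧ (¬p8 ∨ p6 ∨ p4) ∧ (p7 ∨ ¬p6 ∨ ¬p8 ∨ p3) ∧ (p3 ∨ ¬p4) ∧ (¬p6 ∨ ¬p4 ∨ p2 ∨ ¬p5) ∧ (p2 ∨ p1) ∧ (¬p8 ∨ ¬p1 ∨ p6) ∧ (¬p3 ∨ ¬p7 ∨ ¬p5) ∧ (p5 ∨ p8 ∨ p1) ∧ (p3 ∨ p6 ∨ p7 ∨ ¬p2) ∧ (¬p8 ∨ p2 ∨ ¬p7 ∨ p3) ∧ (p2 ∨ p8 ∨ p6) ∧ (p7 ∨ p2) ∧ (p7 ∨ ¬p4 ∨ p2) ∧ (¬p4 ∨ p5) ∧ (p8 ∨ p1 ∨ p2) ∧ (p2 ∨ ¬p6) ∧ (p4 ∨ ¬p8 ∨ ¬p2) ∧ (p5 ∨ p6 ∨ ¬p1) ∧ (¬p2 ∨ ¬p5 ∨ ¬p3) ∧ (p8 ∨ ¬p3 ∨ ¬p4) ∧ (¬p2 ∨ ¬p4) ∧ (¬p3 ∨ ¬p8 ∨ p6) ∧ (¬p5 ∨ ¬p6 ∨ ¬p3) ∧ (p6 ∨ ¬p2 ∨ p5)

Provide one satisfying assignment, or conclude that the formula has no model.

p1 ↦ True, p2 ↦ True, p3 ↦ True, p4 ↦ False, p5 ↦ False, p6 ↦ True, p7 ↦ False, p8 ↦ False

Case p5 = False:
(¬p4) alone gives p4 = False.
Case p6 = True:
(p3) alone gives p3 = True.
(¬p7) alone gives p7 = False.
(p2) alone gives p2 = True.
(p1) alone gives p1 = True.
(¬p8) alone gives p8 = False.
All clauses are satisfied.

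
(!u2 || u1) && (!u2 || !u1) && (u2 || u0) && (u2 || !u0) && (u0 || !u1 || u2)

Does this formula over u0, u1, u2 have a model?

No

Branch on u2: set u2 = false.
From the singleton clause (u0), u0 = true.
That conflicts with the unit clause (!u0).
So u2 must be the other value — set u2 = true.
From the singleton clause (u1), u1 = true.
That conflicts with the unit clause (!u1).
Neither u2 = true nor u2 = false works.
No assignment satisfies every clause.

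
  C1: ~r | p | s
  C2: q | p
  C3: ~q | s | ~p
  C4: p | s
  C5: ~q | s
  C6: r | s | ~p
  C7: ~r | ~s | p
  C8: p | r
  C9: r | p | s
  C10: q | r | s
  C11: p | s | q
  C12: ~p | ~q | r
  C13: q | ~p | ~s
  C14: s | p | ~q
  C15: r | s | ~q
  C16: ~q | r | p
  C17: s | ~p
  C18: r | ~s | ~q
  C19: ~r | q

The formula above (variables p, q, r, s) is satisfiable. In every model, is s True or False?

True

Suppose s = 0.
(p) alone gives p = 1.
But (~p) is also a unit clause — contradiction.
So every satisfying assignment has s = True.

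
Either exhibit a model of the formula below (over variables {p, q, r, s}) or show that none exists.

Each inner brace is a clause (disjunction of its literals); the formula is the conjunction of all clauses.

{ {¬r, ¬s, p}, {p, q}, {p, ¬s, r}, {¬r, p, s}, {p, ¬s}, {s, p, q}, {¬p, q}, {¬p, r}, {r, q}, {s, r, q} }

p ↦ True; q ↦ True; r ↦ True; s ↦ True

Try p = True.
From the singleton clause (q), q = True.
From the singleton clause (r), r = True.
All clauses hold; s can take either value.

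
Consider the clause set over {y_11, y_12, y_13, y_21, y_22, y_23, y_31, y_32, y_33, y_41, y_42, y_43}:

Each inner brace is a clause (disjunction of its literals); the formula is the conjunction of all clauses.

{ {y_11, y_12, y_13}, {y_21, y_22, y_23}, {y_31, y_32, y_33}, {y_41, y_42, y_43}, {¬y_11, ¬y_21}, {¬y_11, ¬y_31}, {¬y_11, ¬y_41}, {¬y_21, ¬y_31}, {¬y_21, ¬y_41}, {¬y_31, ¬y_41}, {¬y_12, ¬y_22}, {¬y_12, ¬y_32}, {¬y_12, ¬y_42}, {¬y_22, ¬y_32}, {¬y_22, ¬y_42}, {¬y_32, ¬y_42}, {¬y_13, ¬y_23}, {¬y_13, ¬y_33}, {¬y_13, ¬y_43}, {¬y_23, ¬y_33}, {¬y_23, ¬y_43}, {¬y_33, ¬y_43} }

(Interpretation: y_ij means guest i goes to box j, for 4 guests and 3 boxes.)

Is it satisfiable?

Case y_11 = False:
Case y_12 = True:
(¬y_22) alone gives y_22 = False.
(¬y_32) alone gives y_32 = False.
(¬y_42) alone gives y_42 = False.
Case y_21 = True:
(¬y_31) alone gives y_31 = False.
(y_33) alone gives y_33 = True.
(¬y_41) alone gives y_41 = False.
(y_43) alone gives y_43 = True.
But (¬y_43) is also a unit clause — contradiction.
That branch fails; take y_21 = False instead.
(y_23) alone gives y_23 = True.
(¬y_13) alone gives y_13 = False.
(¬y_33) alone gives y_33 = False.
(y_31) alone gives y_31 = True.
(¬y_41) alone gives y_41 = False.
(y_43) alone gives y_43 = True.
But (¬y_43) is also a unit clause — contradiction.
Either choice for y_21 ends in contradiction.
That branch fails; take y_12 = False instead.
(y_13) alone gives y_13 = True.
(¬y_23) alone gives y_23 = False.
(¬y_33) alone gives y_33 = False.
(¬y_43) alone gives y_43 = False.
Case y_21 = True:
(¬y_31) alone gives y_31 = False.
(y_32) alone gives y_32 = True.
(¬y_41) alone gives y_41 = False.
(y_42) alone gives y_42 = True.
But (¬y_42) is also a unit clause — contradiction.
That branch fails; take y_21 = False instead.
(y_22) alone gives y_22 = True.
(¬y_32) alone gives y_32 = False.
(y_31) alone gives y_31 = True.
(¬y_41) alone gives y_41 = False.
(y_42) alone gives y_42 = True.
But (¬y_42) is also a unit clause — contradiction.
Either choice for y_21 ends in contradiction.
Either choice for y_12 ends in contradiction.
That branch fails; take y_11 = True instead.
(¬y_21) alone gives y_21 = False.
(¬y_31) alone gives y_31 = False.
(¬y_41) alone gives y_41 = False.
Case y_22 = True:
(¬y_12) alone gives y_12 = False.
(¬y_32) alone gives y_32 = False.
(y_33) alone gives y_33 = True.
(¬y_42) alone gives y_42 = False.
(y_43) alone gives y_43 = True.
But (¬y_43) is also a unit clause — contradiction.
That branch fails; take y_22 = False instead.
(y_23) alone gives y_23 = True.
(¬y_13) alone gives y_13 = False.
(¬y_33) alone gives y_33 = False.
(y_32) alone gives y_32 = True.
(¬y_12) alone gives y_12 = False.
(¬y_42) alone gives y_42 = False.
(y_43) alone gives y_43 = True.
But (¬y_43) is also a unit clause — contradiction.
Either choice for y_22 ends in contradiction.
Either choice for y_11 ends in contradiction.
No assignment satisfies every clause.

No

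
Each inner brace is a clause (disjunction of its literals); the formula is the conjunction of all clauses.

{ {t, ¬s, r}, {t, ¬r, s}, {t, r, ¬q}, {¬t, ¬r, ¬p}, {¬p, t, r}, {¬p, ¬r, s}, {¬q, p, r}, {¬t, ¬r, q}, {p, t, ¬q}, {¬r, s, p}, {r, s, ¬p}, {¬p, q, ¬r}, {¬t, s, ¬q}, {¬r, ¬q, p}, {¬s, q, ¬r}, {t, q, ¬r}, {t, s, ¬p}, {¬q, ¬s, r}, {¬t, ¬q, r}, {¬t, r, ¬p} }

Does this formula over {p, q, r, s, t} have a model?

Yes

Suppose t = True.
Suppose r = False.
Unit clause (¬q) forces q = False.
Unit clause (¬p) forces p = False.
Every clause is now satisfied; s is unconstrained.
A satisfying assignment: p ↦ False, q ↦ False, r ↦ False, s ↦ False, t ↦ True.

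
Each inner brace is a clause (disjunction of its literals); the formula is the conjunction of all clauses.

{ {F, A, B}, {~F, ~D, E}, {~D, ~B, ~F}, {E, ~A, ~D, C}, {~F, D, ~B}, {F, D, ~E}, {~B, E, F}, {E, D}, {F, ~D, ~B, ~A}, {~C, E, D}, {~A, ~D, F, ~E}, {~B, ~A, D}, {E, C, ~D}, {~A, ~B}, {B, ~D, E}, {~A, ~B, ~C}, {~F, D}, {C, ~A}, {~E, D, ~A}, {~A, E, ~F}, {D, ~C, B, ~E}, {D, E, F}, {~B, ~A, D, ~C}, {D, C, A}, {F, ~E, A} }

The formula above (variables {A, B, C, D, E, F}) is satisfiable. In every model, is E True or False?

Suppose E = 0.
Unit clause (D) forces D = 1.
Unit clause (~F) forces F = 0.
Unit clause (~B) forces B = 0.
But (B) is also a unit clause — contradiction.
So every satisfying assignment has E = True.

True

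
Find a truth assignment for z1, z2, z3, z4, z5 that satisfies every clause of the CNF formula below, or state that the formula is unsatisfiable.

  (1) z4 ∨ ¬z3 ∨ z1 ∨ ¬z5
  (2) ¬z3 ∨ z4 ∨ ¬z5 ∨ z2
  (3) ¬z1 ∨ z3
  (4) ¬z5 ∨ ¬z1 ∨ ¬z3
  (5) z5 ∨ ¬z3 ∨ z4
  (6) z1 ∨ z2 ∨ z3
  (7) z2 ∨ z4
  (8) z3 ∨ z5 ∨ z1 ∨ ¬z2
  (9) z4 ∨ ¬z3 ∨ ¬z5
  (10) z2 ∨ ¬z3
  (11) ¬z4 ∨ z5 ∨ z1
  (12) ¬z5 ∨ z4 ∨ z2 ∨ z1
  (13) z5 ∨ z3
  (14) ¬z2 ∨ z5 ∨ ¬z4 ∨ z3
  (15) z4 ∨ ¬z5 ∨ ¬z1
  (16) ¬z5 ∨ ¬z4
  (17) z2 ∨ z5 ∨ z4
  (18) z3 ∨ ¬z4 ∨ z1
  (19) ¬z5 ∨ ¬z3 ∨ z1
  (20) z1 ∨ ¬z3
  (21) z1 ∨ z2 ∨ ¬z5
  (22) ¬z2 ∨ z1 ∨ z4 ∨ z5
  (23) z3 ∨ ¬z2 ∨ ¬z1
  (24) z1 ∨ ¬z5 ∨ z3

Try z1 = True.
(z3) alone gives z3 = True.
(¬z5) alone gives z5 = False.
(z4) alone gives z4 = True.
(z2) alone gives z2 = True.
Every clause now holds.

z1 ↦ True, z2 ↦ True, z3 ↦ True, z4 ↦ True, z5 ↦ False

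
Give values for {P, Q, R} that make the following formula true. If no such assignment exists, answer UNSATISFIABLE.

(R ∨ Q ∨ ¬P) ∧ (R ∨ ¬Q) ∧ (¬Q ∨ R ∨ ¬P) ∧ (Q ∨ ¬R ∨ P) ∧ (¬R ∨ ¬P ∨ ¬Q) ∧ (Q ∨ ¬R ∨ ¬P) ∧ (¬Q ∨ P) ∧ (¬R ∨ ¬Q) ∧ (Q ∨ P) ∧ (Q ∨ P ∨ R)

UNSATISFIABLE

Case R = True:
Unit clause (¬Q) forces Q = False.
Unit clause (P) forces P = True.
But (¬P) is also a unit clause — contradiction.
So R must be the other value — set R = False.
Unit clause (¬Q) forces Q = False.
Unit clause (¬P) forces P = False.
But (P) is also a unit clause — contradiction.
Both values of R lead to a conflict.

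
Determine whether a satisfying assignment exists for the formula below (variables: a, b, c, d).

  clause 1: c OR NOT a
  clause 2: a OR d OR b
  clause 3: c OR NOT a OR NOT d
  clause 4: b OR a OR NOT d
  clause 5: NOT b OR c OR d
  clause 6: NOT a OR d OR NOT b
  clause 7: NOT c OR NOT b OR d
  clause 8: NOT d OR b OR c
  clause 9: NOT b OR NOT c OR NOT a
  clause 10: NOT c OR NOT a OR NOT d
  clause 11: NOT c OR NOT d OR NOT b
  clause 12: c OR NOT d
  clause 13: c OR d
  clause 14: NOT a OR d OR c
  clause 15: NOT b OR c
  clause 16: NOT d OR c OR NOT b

Branch on c: set c = true.
Branch on b: set b = false.
Branch on a: set a = true.
The clause (NOT d) is unit, so d = false.
This assignment satisfies each clause.
A satisfying assignment: a: true,  b: false,  c: true,  d: false.

Yes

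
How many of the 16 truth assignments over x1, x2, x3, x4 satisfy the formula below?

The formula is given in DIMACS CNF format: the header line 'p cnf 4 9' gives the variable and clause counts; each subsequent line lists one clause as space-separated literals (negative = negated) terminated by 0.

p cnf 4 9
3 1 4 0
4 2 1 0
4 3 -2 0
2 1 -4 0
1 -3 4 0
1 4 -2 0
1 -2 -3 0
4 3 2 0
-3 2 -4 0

There are 2^4 = 16 truth assignments over (x1, x2, x3, x4).
Check each against the 9 clauses (columns in the order x1, x2, x3, x4):
  F F F F  ✗ fails (x3 ∨ x1 ∨ x4)
  F F F T  ✗ fails (x2 ∨ x1 ∨ ¬x4)
  F F T F  ✗ fails (x4 ∨ x2 ∨ x1)
  F F T T  ✗ fails (x2 ∨ x1 ∨ ¬x4)
  F T F F  ✗ fails (x3 ∨ x1 ∨ x4)
  F T F T  ✓ satisfies all
  F T T F  ✗ fails (x1 ∨ ¬x3 ∨ x4)
  F T T T  ✗ fails (x1 ∨ ¬x2 ∨ ¬x3)
  T F F F  ✗ fails (x4 ∨ x3 ∨ x2)
  T F F T  ✓ satisfies all
  T F T F  ✓ satisfies all
  T F T T  ✗ fails (¬x3 ∨ x2 ∨ ¬x4)
  T T F F  ✗ fails (x4 ∨ x3 ∨ ¬x2)
  T T F T  ✓ satisfies all
  T T T F  ✓ satisfies all
  T T T T  ✓ satisfies all
6 of the 16 rows are models.

6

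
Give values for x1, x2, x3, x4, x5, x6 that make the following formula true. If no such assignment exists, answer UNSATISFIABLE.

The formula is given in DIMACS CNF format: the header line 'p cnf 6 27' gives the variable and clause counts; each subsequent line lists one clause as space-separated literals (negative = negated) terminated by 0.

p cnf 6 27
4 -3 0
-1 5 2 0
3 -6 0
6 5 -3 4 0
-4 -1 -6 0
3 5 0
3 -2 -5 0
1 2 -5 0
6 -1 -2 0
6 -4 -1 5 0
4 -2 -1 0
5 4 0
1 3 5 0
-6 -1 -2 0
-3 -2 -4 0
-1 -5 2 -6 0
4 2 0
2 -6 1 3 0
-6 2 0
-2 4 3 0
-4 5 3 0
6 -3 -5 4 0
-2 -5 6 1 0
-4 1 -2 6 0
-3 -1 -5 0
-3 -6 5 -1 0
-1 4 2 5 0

x1=True, x2=False, x3=False, x4=True, x5=True, x6=False

Try x4 = True.
Try x3 = False.
The clause (¬x6) is unit, so x6 = False.
The clause (x5) is unit, so x5 = True.
The clause (¬x2) is unit, so x2 = False.
The clause (x1) is unit, so x1 = True.
All clauses are satisfied.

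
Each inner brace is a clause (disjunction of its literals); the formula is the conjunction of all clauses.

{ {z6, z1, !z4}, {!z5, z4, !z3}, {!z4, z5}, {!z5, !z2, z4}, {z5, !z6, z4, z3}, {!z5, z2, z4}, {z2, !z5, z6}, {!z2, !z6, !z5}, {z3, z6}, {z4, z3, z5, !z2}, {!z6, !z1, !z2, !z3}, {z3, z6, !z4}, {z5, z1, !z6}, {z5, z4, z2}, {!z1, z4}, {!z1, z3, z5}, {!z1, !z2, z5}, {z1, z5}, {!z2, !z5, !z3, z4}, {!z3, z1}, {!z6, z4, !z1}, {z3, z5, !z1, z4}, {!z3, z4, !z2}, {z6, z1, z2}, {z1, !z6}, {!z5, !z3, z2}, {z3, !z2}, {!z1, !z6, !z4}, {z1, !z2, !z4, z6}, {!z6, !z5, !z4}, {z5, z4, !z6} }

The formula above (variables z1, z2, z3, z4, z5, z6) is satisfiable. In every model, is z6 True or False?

Suppose z6 = true.
Unit clause (z1) forces z1 = true.
Unit clause (z4) forces z4 = true.
Now (!z4) is unsatisfied and unit — conflict.
So every satisfying assignment has z6 = False.

False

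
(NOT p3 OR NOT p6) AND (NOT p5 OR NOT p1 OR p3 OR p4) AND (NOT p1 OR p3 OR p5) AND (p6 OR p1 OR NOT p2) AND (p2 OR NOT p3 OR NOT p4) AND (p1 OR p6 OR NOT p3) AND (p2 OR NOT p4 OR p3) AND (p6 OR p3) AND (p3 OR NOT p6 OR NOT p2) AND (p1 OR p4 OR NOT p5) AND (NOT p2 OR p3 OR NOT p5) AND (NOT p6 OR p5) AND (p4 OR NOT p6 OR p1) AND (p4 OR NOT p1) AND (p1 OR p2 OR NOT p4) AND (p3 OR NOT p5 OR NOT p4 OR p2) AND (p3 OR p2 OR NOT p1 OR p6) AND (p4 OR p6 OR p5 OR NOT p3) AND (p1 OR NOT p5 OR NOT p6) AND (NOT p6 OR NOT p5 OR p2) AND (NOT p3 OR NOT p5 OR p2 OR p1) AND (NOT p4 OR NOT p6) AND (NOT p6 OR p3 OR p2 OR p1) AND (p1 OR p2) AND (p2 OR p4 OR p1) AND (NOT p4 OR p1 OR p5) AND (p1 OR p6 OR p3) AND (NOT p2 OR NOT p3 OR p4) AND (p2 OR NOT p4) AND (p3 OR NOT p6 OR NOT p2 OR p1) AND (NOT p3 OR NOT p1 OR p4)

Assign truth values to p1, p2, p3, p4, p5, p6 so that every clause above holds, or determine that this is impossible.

Suppose p3 = true.
From the singleton clause (NOT p6), p6 = false.
From the singleton clause (p1), p1 = true.
From the singleton clause (p4), p4 = true.
From the singleton clause (p2), p2 = true.
Every clause is now satisfied; p5 is unconstrained.

p1: true, p2: true, p3: true, p4: true, p5: true, p6: false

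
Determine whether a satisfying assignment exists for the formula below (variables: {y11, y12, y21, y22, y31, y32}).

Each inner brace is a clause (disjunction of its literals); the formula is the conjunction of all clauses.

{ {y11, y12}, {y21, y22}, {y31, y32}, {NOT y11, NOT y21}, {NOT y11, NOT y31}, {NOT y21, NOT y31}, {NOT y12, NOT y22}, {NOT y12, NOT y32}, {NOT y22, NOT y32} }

Unsatisfiable

Case y11 = true:
The clause (NOT y21) is unit, so y21 = false.
The clause (y22) is unit, so y22 = true.
The clause (NOT y31) is unit, so y31 = false.
The clause (y32) is unit, so y32 = true.
But (NOT y32) is also a unit clause — contradiction.
That branch fails; take y11 = false instead.
The clause (y12) is unit, so y12 = true.
The clause (NOT y22) is unit, so y22 = false.
The clause (y21) is unit, so y21 = true.
The clause (NOT y31) is unit, so y31 = false.
The clause (y32) is unit, so y32 = true.
But (NOT y32) is also a unit clause — contradiction.
Both values of y11 lead to a conflict.
No assignment satisfies every clause.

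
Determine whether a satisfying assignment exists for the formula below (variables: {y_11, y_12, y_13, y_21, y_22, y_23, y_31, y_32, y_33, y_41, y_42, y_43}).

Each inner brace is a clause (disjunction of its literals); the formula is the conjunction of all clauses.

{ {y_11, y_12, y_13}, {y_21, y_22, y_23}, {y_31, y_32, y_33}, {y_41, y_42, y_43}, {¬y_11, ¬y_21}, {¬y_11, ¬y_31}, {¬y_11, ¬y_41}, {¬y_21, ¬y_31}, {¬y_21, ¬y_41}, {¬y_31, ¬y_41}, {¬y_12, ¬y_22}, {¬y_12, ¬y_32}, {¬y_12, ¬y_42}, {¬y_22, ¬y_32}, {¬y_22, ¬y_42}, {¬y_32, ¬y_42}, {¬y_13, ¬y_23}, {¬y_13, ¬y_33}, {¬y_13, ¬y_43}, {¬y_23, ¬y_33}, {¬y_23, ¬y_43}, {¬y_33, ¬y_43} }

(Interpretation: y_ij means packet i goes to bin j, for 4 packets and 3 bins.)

Case y_11 = False:
Case y_12 = True:
Unit clause (¬y_22) forces y_22 = False.
Unit clause (¬y_32) forces y_32 = False.
Unit clause (¬y_42) forces y_42 = False.
Case y_21 = True:
Unit clause (¬y_31) forces y_31 = False.
Unit clause (y_33) forces y_33 = True.
Unit clause (¬y_41) forces y_41 = False.
Unit clause (y_43) forces y_43 = True.
Now (¬y_43) is unsatisfied and unit — conflict.
That branch fails; take y_21 = False instead.
Unit clause (y_23) forces y_23 = True.
Unit clause (¬y_13) forces y_13 = False.
Unit clause (¬y_33) forces y_33 = False.
Unit clause (y_31) forces y_31 = True.
Unit clause (¬y_41) forces y_41 = False.
Unit clause (y_43) forces y_43 = True.
Now (¬y_43) is unsatisfied and unit — conflict.
Either choice for y_21 ends in contradiction.
That branch fails; take y_12 = False instead.
Unit clause (y_13) forces y_13 = True.
Unit clause (¬y_23) forces y_23 = False.
Unit clause (¬y_33) forces y_33 = False.
Unit clause (¬y_43) forces y_43 = False.
Case y_21 = True:
Unit clause (¬y_31) forces y_31 = False.
Unit clause (y_32) forces y_32 = True.
Unit clause (¬y_41) forces y_41 = False.
Unit clause (y_42) forces y_42 = True.
Now (¬y_42) is unsatisfied and unit — conflict.
That branch fails; take y_21 = False instead.
Unit clause (y_22) forces y_22 = True.
Unit clause (¬y_32) forces y_32 = False.
Unit clause (y_31) forces y_31 = True.
Unit clause (¬y_41) forces y_41 = False.
Unit clause (y_42) forces y_42 = True.
Now (¬y_42) is unsatisfied and unit — conflict.
Either choice for y_21 ends in contradiction.
Either choice for y_12 ends in contradiction.
That branch fails; take y_11 = True instead.
Unit clause (¬y_21) forces y_21 = False.
Unit clause (¬y_31) forces y_31 = False.
Unit clause (¬y_41) forces y_41 = False.
Case y_22 = True:
Unit clause (¬y_12) forces y_12 = False.
Unit clause (¬y_32) forces y_32 = False.
Unit clause (y_33) forces y_33 = True.
Unit clause (¬y_42) forces y_42 = False.
Unit clause (y_43) forces y_43 = True.
Now (¬y_43) is unsatisfied and unit — conflict.
That branch fails; take y_22 = False instead.
Unit clause (y_23) forces y_23 = True.
Unit clause (¬y_13) forces y_13 = False.
Unit clause (¬y_33) forces y_33 = False.
Unit clause (y_32) forces y_32 = True.
Unit clause (¬y_12) forces y_12 = False.
Unit clause (¬y_42) forces y_42 = False.
Unit clause (y_43) forces y_43 = True.
Now (¬y_43) is unsatisfied and unit — conflict.
Either choice for y_22 ends in contradiction.
Either choice for y_11 ends in contradiction.
No assignment satisfies every clause.

Unsatisfiable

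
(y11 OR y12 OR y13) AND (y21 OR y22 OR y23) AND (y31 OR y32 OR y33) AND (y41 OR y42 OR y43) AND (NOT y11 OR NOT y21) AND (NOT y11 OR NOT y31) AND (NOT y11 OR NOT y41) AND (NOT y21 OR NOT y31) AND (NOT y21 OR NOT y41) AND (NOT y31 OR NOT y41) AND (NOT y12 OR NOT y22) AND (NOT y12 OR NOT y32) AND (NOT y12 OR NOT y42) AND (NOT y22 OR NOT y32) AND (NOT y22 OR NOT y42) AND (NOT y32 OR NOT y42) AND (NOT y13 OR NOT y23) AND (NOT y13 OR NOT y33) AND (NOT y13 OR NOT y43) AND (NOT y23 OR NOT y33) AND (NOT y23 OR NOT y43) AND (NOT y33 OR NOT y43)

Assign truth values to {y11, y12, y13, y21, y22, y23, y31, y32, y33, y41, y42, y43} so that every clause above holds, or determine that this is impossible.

UNSATISFIABLE

Case y11 = false:
Case y12 = true:
(NOT y22) alone gives y22 = false.
(NOT y32) alone gives y32 = false.
(NOT y42) alone gives y42 = false.
Case y21 = true:
(NOT y31) alone gives y31 = false.
(y33) alone gives y33 = true.
(NOT y41) alone gives y41 = false.
(y43) alone gives y43 = true.
Now (NOT y43) is unsatisfied and unit — conflict.
That branch fails; take y21 = false instead.
(y23) alone gives y23 = true.
(NOT y13) alone gives y13 = false.
(NOT y33) alone gives y33 = false.
(y31) alone gives y31 = true.
(NOT y41) alone gives y41 = false.
(y43) alone gives y43 = true.
Now (NOT y43) is unsatisfied and unit — conflict.
Neither y21 = true nor y21 = false works.
That branch fails; take y12 = false instead.
(y13) alone gives y13 = true.
(NOT y23) alone gives y23 = false.
(NOT y33) alone gives y33 = false.
(NOT y43) alone gives y43 = false.
Case y21 = true:
(NOT y31) alone gives y31 = false.
(y32) alone gives y32 = true.
(NOT y41) alone gives y41 = false.
(y42) alone gives y42 = true.
Now (NOT y42) is unsatisfied and unit — conflict.
That branch fails; take y21 = false instead.
(y22) alone gives y22 = true.
(NOT y32) alone gives y32 = false.
(y31) alone gives y31 = true.
(NOT y41) alone gives y41 = false.
(y42) alone gives y42 = true.
Now (NOT y42) is unsatisfied and unit — conflict.
Neither y21 = true nor y21 = false works.
Neither y12 = true nor y12 = false works.
That branch fails; take y11 = true instead.
(NOT y21) alone gives y21 = false.
(NOT y31) alone gives y31 = false.
(NOT y41) alone gives y41 = false.
Case y22 = true:
(NOT y12) alone gives y12 = false.
(NOT y32) alone gives y32 = false.
(y33) alone gives y33 = true.
(NOT y42) alone gives y42 = false.
(y43) alone gives y43 = true.
Now (NOT y43) is unsatisfied and unit — conflict.
That branch fails; take y22 = false instead.
(y23) alone gives y23 = true.
(NOT y13) alone gives y13 = false.
(NOT y33) alone gives y33 = false.
(y32) alone gives y32 = true.
(NOT y12) alone gives y12 = false.
(NOT y42) alone gives y42 = false.
(y43) alone gives y43 = true.
Now (NOT y43) is unsatisfied and unit — conflict.
Neither y22 = true nor y22 = false works.
Neither y11 = true nor y11 = false works.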